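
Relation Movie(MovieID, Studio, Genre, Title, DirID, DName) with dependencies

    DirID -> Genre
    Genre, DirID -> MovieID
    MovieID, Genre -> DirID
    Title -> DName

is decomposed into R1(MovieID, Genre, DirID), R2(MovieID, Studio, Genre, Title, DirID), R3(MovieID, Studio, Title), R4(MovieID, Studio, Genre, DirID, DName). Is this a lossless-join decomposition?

No

Chase test. Columns are MovieID, Studio, Genre, Title, DirID, DName; row i has aⱼ where attribute j ∈ Ri, else bᵢⱼ.
Initial tableau (one row per fragment):
  row 1: a1 b12 a3 b14 a5 b16
  row 2: a1 a2 a3 a4 a5 b26
  row 3: a1 a2 b33 a4 b35 b36
  row 4: a1 a2 a3 b44 a5 a6
Rows 2 and 3 agree on Title; apply Title→DName and equate their DName entries.
No row becomes fully distinguished — the join is lossy.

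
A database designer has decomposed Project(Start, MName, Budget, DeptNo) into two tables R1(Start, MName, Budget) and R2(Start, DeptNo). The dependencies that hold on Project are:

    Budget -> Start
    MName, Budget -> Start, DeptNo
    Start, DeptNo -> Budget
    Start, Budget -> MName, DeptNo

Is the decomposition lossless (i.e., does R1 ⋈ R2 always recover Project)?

Common attributes: R1 ∩ R2 = {Start}.
No dependency enlarges {Start}, so (Start)⁺ = {Start}.
The closure contains neither all of R1 = {Start, MName, Budget} nor all of R2 = {Start, DeptNo}, so the common attributes are not a superkey of either fragment. The join is lossy.

No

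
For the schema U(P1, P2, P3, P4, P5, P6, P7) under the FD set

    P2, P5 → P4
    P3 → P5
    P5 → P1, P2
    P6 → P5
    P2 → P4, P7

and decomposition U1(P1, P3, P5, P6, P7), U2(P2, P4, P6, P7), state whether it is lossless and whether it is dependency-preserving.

lossless but not dependency-preserving

Lossless test: (P6, P7)⁺ = {P1, P2, P4, P5, P6, P7}, which contains all of one fragment — lossless.
Dependency preservation: the restricted closure of {P5} across the fragments never reaches {P1, P2}, so P5 → P1, P2 cannot be enforced without a join — not preserved.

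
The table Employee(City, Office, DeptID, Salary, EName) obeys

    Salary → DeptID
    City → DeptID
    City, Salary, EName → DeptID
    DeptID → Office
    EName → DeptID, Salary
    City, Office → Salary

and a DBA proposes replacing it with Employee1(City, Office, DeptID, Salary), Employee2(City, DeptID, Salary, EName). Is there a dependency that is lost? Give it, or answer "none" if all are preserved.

Salary → DeptID lies within Employee1.
City → DeptID lies within Employee1.
City, Salary, EName → DeptID lies within Employee2.
DeptID → Office lies within Employee1.
EName → DeptID, Salary lies within Employee2.
City, Office → Salary lies within Employee1.
Every dependency is enforceable on the fragments, so the decomposition is dependency-preserving.

none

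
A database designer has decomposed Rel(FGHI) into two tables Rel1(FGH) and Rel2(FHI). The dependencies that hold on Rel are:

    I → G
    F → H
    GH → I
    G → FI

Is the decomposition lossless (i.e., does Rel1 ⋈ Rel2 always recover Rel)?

Common attributes: Rel1 ∩ Rel2 = {FH}.
No dependency enlarges {FH}, so (FH)⁺ = {FH}.
The closure contains neither all of Rel1 = {FGH} nor all of Rel2 = {FHI}, so the common attributes are not a superkey of either fragment. The join is lossy.

No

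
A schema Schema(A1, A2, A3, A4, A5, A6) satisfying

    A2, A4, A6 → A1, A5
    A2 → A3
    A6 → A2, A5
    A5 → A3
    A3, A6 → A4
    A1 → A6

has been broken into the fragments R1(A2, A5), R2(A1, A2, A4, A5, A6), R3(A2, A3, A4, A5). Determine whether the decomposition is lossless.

Chase test. Columns are A1, A2, A3, A4, A5, A6; row i has aⱼ where attribute j ∈ Ri, else bᵢⱼ.
Initial tableau (one row per fragment):
  row 1: b11 a2 b13 b14 a5 b16
  row 2: a1 a2 b23 a4 a5 a6
  row 3: b31 a2 a3 a4 a5 b36
Rows 1 and 2 agree on A2; apply A2→A3 and equate their A3 entries.
Rows 1 and 3 agree on A2; apply A2→A3 and equate their A3 entries.
Row 2 is now all distinguished symbols — the join is lossless.

Yes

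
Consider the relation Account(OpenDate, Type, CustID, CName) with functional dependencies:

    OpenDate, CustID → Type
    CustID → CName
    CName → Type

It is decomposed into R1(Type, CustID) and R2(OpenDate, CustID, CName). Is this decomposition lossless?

Yes

Common attributes: R1 ∩ R2 = {CustID}.
Closure of {CustID}: CustID → CName applies, adding CName; CName → Type applies, adding Type. So (CustID)⁺ = {Type, CustID, CName}.
This closure contains every attribute of R1, so R1 ∩ R2 → R1. The join is lossless.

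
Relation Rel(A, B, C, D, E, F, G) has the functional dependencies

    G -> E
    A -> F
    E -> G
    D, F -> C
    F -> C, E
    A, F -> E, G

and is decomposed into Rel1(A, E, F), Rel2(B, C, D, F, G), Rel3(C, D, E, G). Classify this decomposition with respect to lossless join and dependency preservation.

Lossless test (chase): Rows 2 and 3 agree on G; apply G→E and equate their E entries. Rows 1 and 2 agree on E; apply E→G and equate their G entries. Rows 1 and 2 agree on F; apply F→C, E and equate their C, E entries. No row becomes fully distinguished — the join is lossy.
Dependency preservation: F → C, E; A, F → E, G are not contained in any single fragment, but the restricted closure of each left-hand side across the fragments still reaches the right-hand side; the remaining FDs each lie inside some fragment. All dependencies are preserved.

lossy but dependency-preserving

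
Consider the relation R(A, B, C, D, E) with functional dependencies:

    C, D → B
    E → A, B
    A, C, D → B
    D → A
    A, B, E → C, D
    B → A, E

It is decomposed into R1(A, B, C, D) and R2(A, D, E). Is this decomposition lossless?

Common attributes: R1 ∩ R2 = {A, D}.
No dependency enlarges {A, D}, so (A, D)⁺ = {A, D}.
The closure contains neither all of R1 = {A, B, C, D} nor all of R2 = {A, D, E}, so the common attributes are not a superkey of either fragment. The join is lossy.

No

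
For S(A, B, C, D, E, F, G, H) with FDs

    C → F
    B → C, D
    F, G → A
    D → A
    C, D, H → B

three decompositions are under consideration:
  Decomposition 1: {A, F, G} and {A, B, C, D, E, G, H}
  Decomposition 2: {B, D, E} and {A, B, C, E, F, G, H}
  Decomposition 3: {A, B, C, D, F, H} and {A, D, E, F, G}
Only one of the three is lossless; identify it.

Decomposition 1: common = {A, G}, closure = {A, G} → lossy.
Decomposition 2: common = {B, E}, closure = {A, B, C, D, E, F} → lossless.
Decomposition 3: common = {A, D, F}, closure = {A, D, F} → lossy.

Decomposition 2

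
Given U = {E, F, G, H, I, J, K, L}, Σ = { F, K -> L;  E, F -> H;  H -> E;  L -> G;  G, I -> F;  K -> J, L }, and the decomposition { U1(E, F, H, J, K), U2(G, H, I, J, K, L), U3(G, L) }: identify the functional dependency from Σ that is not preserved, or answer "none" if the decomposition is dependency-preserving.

Check G, I → F: no single fragment contains all of {F, G, I}, and the restricted closure of {G, I} across the fragments never reaches {F}.
F, K → L is preserved.
E, F → H is preserved.
H → E is preserved.
L → G is preserved.
K → J, L is preserved.

G, I -> F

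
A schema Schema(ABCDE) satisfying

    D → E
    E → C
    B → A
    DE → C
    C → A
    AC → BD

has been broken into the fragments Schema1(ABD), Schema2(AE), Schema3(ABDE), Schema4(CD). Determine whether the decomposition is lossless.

Chase test. Columns are ABCDE; row i has aⱼ where attribute j ∈ Schemai, else bᵢⱼ.
Initial tableau (one row per fragment):
  row 1: a1 a2 b13 a4 b15
  row 2: a1 b22 b23 b24 a5
  row 3: a1 a2 b33 a4 a5
  row 4: b41 b42 a3 a4 b45
Rows 1 and 3 agree on D; apply D→E and equate their E entries.
Rows 1 and 4 agree on D; apply D→E and equate their E entries.
Rows 1 and 2 agree on E; apply E→C and equate their C entries.
Rows 1 and 3 agree on E; apply E→C and equate their C entries.
Rows 1 and 4 agree on E; apply E→C and equate their C entries.
Rows 1 and 4 agree on C; apply C→A and equate their A entries.
Rows 1 and 2 agree on AC; apply AC→BD and equate their BD entries.
Rows 1 and 4 agree on AC; apply AC→BD and equate their BD entries.
Row 1 is now all distinguished symbols — the join is lossless.

Yes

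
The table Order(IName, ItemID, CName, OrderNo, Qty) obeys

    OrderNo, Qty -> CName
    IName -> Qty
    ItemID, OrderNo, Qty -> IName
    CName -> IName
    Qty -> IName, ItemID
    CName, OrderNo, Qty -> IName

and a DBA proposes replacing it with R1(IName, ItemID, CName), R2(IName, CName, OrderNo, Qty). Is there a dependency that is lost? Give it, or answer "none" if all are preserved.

OrderNo, Qty → CName lies within R2.
IName → Qty lies within R2.
ItemID, OrderNo, Qty → IName: restricted closure across fragments reaches IName.
CName → IName lies within R1.
Qty → IName, ItemID: restricted closure across fragments reaches IName, ItemID.
CName, OrderNo, Qty → IName lies within R2.
Every dependency is enforceable on the fragments, so the decomposition is dependency-preserving.

none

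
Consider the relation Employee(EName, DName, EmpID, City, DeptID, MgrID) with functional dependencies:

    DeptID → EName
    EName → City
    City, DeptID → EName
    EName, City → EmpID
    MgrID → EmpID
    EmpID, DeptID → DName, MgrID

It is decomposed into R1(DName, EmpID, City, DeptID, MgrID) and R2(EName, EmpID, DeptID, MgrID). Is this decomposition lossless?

Common attributes: R1 ∩ R2 = {EmpID, DeptID, MgrID}.
Closure of {EmpID, DeptID, MgrID}: DeptID → EName applies, adding EName; EName → City applies, adding City; EmpID, DeptID → DName, MgrID applies, adding DName. So (EmpID, DeptID, MgrID)⁺ = {EName, DName, EmpID, City, DeptID, MgrID}.
This closure contains every attribute of R1, so R1 ∩ R2 → R1. The join is lossless.

Yes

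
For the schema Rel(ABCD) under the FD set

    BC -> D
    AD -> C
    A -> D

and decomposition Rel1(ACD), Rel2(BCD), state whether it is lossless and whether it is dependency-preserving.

Lossless test: (CD)⁺ = {CD}, which is a superkey of neither fragment — lossy.
Dependency preservation: every FD's attributes lie within a single fragment, so each can be enforced locally — preserved.

lossy but dependency-preserving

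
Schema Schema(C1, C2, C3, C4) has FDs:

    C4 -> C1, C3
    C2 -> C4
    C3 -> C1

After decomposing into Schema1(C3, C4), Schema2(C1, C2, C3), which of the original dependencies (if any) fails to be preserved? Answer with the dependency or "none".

Check C2 → C4: no single fragment contains all of {C2, C4}, and the restricted closure of {C2} across the fragments never reaches {C4}.
C4 → C1, C3 is preserved.
C3 → C1 is preserved.

C2 -> C4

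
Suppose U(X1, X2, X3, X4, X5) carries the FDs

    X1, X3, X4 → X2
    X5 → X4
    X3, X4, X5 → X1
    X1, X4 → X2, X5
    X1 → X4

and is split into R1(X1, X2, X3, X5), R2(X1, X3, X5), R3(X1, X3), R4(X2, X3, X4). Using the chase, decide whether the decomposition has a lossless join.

No

Chase test. Columns are X1, X2, X3, X4, X5; row i has aⱼ where attribute j ∈ Ri, else bᵢⱼ.
Initial tableau (one row per fragment):
  row 1: a1 a2 a3 b14 a5
  row 2: a1 b22 a3 b24 a5
  row 3: a1 b32 a3 b34 b35
  row 4: b41 a2 a3 a4 b45
Rows 1 and 2 agree on X5; apply X5→X4 and equate their X4 entries.
Rows 1 and 2 agree on X1, X4; apply X1, X4→X2, X5 and equate their X2, X5 entries.
Rows 1 and 3 agree on X1; apply X1→X4 and equate their X4 entries.
Rows 1 and 3 agree on X1, X3, X4; apply X1, X3, X4→X2 and equate their X2 entries.
Rows 1 and 3 agree on X1, X4; apply X1, X4→X2, X5 and equate their X2, X5 entries.
No row becomes fully distinguished — the join is lossy.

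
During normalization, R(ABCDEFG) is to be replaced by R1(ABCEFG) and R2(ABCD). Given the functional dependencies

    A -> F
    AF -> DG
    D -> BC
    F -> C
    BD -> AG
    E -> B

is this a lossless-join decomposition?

Yes

Common attributes: R1 ∩ R2 = {ABC}.
Closure of {ABC}: A → F applies, adding F; AF → DG applies, adding DG. So (ABC)⁺ = {ABCDFG}.
This closure contains every attribute of R2, so R1 ∩ R2 → R2. The join is lossless.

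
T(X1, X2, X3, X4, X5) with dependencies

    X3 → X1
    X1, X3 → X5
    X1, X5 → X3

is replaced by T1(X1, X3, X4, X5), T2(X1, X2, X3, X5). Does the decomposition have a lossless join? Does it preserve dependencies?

Lossless test: (X1, X3, X5)⁺ = {X1, X3, X5}, which is a superkey of neither fragment — lossy.
Dependency preservation: every FD's attributes lie within a single fragment, so each can be enforced locally — preserved.

lossy but dependency-preserving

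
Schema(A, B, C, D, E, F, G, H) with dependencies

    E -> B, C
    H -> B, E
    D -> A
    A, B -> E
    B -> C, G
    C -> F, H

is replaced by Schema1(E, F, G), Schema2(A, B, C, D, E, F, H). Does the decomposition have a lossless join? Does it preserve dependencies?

lossless and dependency-preserving

Lossless test: (E, F)⁺ = {B, C, E, F, G, H}, which contains all of one fragment — lossless.
Dependency preservation: B → C, G is not contained in any single fragment, but the restricted closure of its left-hand side across the fragments still reaches the right-hand side; the remaining FDs each lie inside some fragment. All dependencies are preserved.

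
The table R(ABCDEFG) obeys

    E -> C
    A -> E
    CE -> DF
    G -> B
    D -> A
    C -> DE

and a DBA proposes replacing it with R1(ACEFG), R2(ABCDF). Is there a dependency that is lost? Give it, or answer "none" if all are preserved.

G -> B

Check G → B: no single fragment contains all of {BG}, and the restricted closure of {G} across the fragments never reaches {B}.
E → C is preserved.
A → E is preserved.
CE → DF is preserved.
D → A is preserved.
C → DE is preserved.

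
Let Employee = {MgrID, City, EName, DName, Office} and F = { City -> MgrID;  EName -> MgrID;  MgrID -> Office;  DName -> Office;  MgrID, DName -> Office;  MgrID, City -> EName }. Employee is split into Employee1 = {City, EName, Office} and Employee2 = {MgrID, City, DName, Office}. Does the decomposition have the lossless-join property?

Common attributes: Employee1 ∩ Employee2 = {City, Office}.
Closure of {City, Office}: City → MgrID applies, adding MgrID; MgrID, City → EName applies, adding EName. So (City, Office)⁺ = {MgrID, City, EName, Office}.
This closure contains every attribute of Employee1, so Employee1 ∩ Employee2 → Employee1. The join is lossless.

Yes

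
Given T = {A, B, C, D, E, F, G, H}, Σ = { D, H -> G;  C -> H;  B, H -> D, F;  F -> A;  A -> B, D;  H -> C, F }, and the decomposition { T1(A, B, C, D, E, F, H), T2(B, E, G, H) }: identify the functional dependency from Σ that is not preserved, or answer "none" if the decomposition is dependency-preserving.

none

D, H → G: restricted closure across fragments reaches G.
C → H lies within T1.
B, H → D, F lies within T1.
F → A lies within T1.
A → B, D lies within T1.
H → C, F lies within T1.
Every dependency is enforceable on the fragments, so the decomposition is dependency-preserving.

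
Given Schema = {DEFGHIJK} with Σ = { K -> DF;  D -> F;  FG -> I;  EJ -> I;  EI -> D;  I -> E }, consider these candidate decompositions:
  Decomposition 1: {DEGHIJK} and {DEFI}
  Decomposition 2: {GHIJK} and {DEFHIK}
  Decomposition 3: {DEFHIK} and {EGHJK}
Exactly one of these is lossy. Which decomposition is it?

Decomposition 3

Decomposition 1: common = {DEI}, closure = {DEFI} → lossless.
Decomposition 2: common = {HIK}, closure = {DEFHIK} → lossless.
Decomposition 3: common = {EHK}, closure = {DEFHK} → lossy.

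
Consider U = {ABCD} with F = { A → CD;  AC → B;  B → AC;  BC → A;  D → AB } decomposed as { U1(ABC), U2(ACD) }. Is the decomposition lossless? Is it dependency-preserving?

lossless and dependency-preserving

Lossless test: (AC)⁺ = {ABCD}, which contains all of one fragment — lossless.
Dependency preservation: D → AB is not contained in any single fragment, but the restricted closure of its left-hand side across the fragments still reaches the right-hand side; the remaining FDs each lie inside some fragment. All dependencies are preserved.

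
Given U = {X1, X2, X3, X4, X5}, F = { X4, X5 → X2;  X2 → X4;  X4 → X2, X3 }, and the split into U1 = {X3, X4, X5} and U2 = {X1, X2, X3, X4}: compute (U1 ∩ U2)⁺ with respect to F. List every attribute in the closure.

X2, X3, X4

U1 ∩ U2 = {X3, X4}.
X4 → X2, X3 applies, adding X2
Closure: {X2, X3, X4}.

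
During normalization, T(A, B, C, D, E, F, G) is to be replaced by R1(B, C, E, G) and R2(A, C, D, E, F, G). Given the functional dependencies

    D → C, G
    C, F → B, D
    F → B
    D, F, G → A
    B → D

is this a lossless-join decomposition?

No

Common attributes: R1 ∩ R2 = {C, E, G}.
No dependency enlarges {C, E, G}, so (C, E, G)⁺ = {C, E, G}.
The closure contains neither all of R1 = {B, C, E, G} nor all of R2 = {A, C, D, E, F, G}, so the common attributes are not a superkey of either fragment. The join is lossy.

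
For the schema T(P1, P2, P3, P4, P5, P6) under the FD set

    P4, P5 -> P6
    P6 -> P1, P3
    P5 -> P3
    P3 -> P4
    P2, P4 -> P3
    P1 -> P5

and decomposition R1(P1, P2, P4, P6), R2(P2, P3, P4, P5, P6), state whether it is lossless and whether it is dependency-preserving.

Lossless test: (P2, P4, P6)⁺ = {P1, P2, P3, P4, P5, P6}, which contains all of one fragment — lossless.
Dependency preservation: P6 → P1, P3; P1 → P5 are not contained in any single fragment, but the restricted closure of each left-hand side across the fragments still reaches the right-hand side; the remaining FDs each lie inside some fragment. All dependencies are preserved.

lossless and dependency-preserving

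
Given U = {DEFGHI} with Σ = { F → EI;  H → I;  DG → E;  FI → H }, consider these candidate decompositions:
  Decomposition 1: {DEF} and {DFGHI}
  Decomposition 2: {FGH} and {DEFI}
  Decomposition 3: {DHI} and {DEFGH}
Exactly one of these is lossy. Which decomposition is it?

Decomposition 2

Decomposition 1: common = {DF}, closure = {DEFHI} → lossless.
Decomposition 2: common = {F}, closure = {EFHI} → lossy.
Decomposition 3: common = {DH}, closure = {DHI} → lossless.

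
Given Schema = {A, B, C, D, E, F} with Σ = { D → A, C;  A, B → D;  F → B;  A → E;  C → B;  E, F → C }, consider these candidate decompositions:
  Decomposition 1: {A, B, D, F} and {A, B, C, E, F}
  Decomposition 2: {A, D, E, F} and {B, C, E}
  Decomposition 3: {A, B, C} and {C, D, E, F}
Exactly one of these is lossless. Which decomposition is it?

Decomposition 1: common = {A, B, F}, closure = {A, B, C, D, E, F} → lossless.
Decomposition 2: common = {E}, closure = {E} → lossy.
Decomposition 3: common = {C}, closure = {B, C} → lossy.

Decomposition 1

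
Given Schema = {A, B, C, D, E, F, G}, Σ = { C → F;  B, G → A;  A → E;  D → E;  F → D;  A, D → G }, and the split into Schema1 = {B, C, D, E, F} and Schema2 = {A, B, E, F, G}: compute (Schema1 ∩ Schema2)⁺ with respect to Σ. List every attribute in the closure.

Schema1 ∩ Schema2 = {B, E, F}.
F → D applies, adding D
Closure: {B, D, E, F}.

B, D, E, F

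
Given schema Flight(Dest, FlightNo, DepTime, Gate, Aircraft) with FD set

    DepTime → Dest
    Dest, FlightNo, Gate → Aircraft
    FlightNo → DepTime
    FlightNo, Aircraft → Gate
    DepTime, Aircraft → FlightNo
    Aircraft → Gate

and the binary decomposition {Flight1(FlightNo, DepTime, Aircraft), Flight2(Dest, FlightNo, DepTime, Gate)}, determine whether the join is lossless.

No

Common attributes: Flight1 ∩ Flight2 = {FlightNo, DepTime}.
Closure of {FlightNo, DepTime}: DepTime → Dest applies, adding Dest. So (FlightNo, DepTime)⁺ = {Dest, FlightNo, DepTime}.
The closure contains neither all of Flight1 = {FlightNo, DepTime, Aircraft} nor all of Flight2 = {Dest, FlightNo, DepTime, Gate}, so the common attributes are not a superkey of either fragment. The join is lossy.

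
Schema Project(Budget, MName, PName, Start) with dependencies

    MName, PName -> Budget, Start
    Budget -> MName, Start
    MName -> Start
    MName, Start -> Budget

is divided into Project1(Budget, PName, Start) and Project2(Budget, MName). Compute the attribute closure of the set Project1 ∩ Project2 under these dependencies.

Budget, MName, Start

Project1 ∩ Project2 = {Budget}.
Budget → MName, Start applies, adding MName, Start
Closure: {Budget, MName, Start}.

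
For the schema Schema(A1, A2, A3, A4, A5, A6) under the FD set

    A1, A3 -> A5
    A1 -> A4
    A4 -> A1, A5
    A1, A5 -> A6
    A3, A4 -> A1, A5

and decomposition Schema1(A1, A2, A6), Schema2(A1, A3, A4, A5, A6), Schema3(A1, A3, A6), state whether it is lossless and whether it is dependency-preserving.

lossy but dependency-preserving

Lossless test (chase): Rows 2 and 3 agree on A1, A3; apply A1, A3→A5 and equate their A5 entries. Rows 1 and 2 agree on A1; apply A1→A4 and equate their A4 entries. Rows 1 and 3 agree on A1; apply A1→A4 and equate their A4 entries. Rows 1 and 2 agree on A4; apply A4→A1, A5 and equate their A1, A5 entries. No row becomes fully distinguished — the join is lossy.
Dependency preservation: every FD's attributes lie within a single fragment, so each can be enforced locally — preserved.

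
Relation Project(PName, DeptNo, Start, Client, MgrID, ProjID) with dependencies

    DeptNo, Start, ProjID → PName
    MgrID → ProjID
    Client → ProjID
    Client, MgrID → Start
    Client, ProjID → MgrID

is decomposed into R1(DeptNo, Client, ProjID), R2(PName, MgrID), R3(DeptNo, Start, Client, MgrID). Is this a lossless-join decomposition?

Chase test. Columns are PName, DeptNo, Start, Client, MgrID, ProjID; row i has aⱼ where attribute j ∈ Ri, else bᵢⱼ.
Initial tableau (one row per fragment):
  row 1: b11 a2 b13 a4 b15 a6
  row 2: a1 b22 b23 b24 a5 b26
  row 3: b31 a2 a3 a4 a5 b36
Rows 2 and 3 agree on MgrID; apply MgrID→ProjID and equate their ProjID entries.
Rows 1 and 3 agree on Client; apply Client→ProjID and equate their ProjID entries.
Rows 1 and 3 agree on Client, ProjID; apply Client, ProjID→MgrID and equate their MgrID entries.
Rows 1 and 3 agree on Client, MgrID; apply Client, MgrID→Start and equate their Start entries.
Rows 1 and 3 agree on DeptNo, Start, ProjID; apply DeptNo, Start, ProjID→PName and equate their PName entries.
No row becomes fully distinguished — the join is lossy.

No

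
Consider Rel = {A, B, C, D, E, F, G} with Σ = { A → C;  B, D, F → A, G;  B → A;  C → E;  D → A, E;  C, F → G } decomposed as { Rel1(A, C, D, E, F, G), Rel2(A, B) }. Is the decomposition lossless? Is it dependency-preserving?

Lossless test: (A)⁺ = {A, C, E}, which is a superkey of neither fragment — lossy.
Dependency preservation: B, D, F → A, G is not contained in any single fragment, but the restricted closure of its left-hand side across the fragments still reaches the right-hand side; the remaining FDs each lie inside some fragment. All dependencies are preserved.

lossy but dependency-preserving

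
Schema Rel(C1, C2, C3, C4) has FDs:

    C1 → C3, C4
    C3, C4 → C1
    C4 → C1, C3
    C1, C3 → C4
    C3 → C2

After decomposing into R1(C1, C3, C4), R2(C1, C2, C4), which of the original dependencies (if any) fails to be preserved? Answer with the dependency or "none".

C3 → C2

Check C3 → C2: no single fragment contains all of {C2, C3}, and the restricted closure of {C3} across the fragments never reaches {C2}.
C1 → C3, C4 is preserved.
C3, C4 → C1 is preserved.
C4 → C1, C3 is preserved.
C1, C3 → C4 is preserved.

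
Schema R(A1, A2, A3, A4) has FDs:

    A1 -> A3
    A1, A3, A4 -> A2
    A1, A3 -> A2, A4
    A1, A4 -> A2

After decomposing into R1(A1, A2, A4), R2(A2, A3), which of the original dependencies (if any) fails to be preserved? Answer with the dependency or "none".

A1 -> A3

Check A1 → A3: no single fragment contains all of {A1, A3}, and the restricted closure of {A1} across the fragments never reaches {A3}.
A1, A3, A4 → A2 is preserved.
A1, A3 → A2, A4 is preserved.
A1, A4 → A2 is preserved.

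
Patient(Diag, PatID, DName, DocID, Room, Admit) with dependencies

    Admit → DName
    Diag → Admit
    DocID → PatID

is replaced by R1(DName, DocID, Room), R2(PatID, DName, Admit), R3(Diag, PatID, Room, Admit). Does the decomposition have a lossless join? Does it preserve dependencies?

lossy and not dependency-preserving

Lossless test (chase): Rows 2 and 3 agree on Admit; apply Admit→DName and equate their DName entries. No row becomes fully distinguished — the join is lossy.
Dependency preservation: the restricted closure of {DocID} across the fragments never reaches {PatID}, so DocID → PatID cannot be enforced without a join — not preserved.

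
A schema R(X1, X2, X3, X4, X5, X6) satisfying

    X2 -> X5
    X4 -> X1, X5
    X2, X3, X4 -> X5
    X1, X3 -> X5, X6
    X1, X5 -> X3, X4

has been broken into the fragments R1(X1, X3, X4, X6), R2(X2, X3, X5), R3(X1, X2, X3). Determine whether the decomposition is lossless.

Chase test. Columns are X1, X2, X3, X4, X5, X6; row i has aⱼ where attribute j ∈ Ri, else bᵢⱼ.
Initial tableau (one row per fragment):
  row 1: a1 b12 a3 a4 b15 a6
  row 2: b21 a2 a3 b24 a5 b26
  row 3: a1 a2 a3 b34 b35 b36
Rows 2 and 3 agree on X2; apply X2→X5 and equate their X5 entries.
Rows 1 and 3 agree on X1, X3; apply X1, X3→X5, X6 and equate their X5, X6 entries.
Rows 1 and 3 agree on X1, X5; apply X1, X5→X3, X4 and equate their X3, X4 entries.
Row 3 is now all distinguished symbols — the join is lossless.

Yes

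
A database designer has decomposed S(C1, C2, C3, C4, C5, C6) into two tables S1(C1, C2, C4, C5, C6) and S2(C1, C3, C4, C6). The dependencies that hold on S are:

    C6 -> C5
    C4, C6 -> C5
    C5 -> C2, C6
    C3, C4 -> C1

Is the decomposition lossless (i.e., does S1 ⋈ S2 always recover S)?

Yes

Common attributes: S1 ∩ S2 = {C1, C4, C6}.
Closure of {C1, C4, C6}: C6 → C5 applies, adding C5; C5 → C2, C6 applies, adding C2. So (C1, C4, C6)⁺ = {C1, C2, C4, C5, C6}.
This closure contains every attribute of S1, so S1 ∩ S2 → S1. The join is lossless.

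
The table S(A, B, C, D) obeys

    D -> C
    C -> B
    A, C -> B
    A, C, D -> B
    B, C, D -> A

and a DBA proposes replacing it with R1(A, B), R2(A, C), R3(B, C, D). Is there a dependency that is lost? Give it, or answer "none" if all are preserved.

Check B, C, D → A: no single fragment contains all of {A, B, C, D}, and the restricted closure of {B, C, D} across the fragments never reaches {A}.
D → C is preserved.
C → B is preserved.
A, C → B is preserved.
A, C, D → B is preserved.

B, C, D -> A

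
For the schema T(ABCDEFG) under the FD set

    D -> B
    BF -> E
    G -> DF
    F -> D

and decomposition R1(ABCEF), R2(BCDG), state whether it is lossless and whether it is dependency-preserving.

Lossless test: (BC)⁺ = {BC}, which is a superkey of neither fragment — lossy.
Dependency preservation: the restricted closure of {G} across the fragments never reaches {DF}, so G → DF cannot be enforced without a join — not preserved.

lossy and not dependency-preserving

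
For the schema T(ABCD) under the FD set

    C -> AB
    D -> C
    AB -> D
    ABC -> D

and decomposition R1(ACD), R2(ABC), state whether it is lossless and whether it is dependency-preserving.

lossless and dependency-preserving

Lossless test: (AC)⁺ = {ABCD}, which contains all of one fragment — lossless.
Dependency preservation: AB → D; ABC → D are not contained in any single fragment, but the restricted closure of each left-hand side across the fragments still reaches the right-hand side; the remaining FDs each lie inside some fragment. All dependencies are preserved.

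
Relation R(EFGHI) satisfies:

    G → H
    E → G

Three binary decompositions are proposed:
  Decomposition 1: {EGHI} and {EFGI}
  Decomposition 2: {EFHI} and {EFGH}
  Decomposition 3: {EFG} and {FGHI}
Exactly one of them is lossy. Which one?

Decomposition 3

Decomposition 1: common = {EGI}, closure = {EGHI} → lossless.
Decomposition 2: common = {EFH}, closure = {EFGH} → lossless.
Decomposition 3: common = {FG}, closure = {FGH} → lossy.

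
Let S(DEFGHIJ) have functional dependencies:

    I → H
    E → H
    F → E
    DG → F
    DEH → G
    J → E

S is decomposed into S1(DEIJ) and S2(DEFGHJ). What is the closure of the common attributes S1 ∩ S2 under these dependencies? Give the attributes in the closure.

DEFGHJ

S1 ∩ S2 = {DEJ}.
E → H applies, adding H
DEH → G applies, adding G
DG → F applies, adding F
Closure: {DEFGHJ}.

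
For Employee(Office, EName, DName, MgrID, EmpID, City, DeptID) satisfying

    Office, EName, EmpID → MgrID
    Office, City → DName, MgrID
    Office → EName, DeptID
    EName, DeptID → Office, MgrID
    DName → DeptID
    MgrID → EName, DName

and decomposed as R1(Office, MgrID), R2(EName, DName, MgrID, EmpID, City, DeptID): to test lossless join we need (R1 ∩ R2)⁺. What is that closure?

R1 ∩ R2 = {MgrID}.
MgrID → EName, DName applies, adding EName, DName
DName → DeptID applies, adding DeptID
EName, DeptID → Office, MgrID applies, adding Office
Closure: {Office, EName, DName, MgrID, DeptID}.

Office, EName, DName, MgrID, DeptID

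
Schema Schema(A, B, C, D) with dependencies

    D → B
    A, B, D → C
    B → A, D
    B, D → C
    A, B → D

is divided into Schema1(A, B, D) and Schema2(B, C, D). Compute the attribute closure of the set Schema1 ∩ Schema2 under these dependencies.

Schema1 ∩ Schema2 = {B, D}.
B → A, D applies, adding A
B, D → C applies, adding C
Closure: {A, B, C, D}.

A, B, C, D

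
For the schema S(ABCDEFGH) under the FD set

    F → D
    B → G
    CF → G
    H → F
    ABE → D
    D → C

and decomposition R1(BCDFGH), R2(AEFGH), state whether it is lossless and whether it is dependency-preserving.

Lossless test: (FGH)⁺ = {CDFGH}, which is a superkey of neither fragment — lossy.
Dependency preservation: the restricted closure of {ABE} across the fragments never reaches {D}, so ABE → D cannot be enforced without a join — not preserved.

lossy and not dependency-preserving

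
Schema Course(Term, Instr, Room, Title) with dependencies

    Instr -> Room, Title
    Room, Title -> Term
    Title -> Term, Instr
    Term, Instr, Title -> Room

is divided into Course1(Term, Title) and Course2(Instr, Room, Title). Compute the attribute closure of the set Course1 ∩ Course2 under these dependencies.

Term, Instr, Room, Title

Course1 ∩ Course2 = {Title}.
Title → Term, Instr applies, adding Term, Instr
Term, Instr, Title → Room applies, adding Room
Closure: {Term, Instr, Room, Title}.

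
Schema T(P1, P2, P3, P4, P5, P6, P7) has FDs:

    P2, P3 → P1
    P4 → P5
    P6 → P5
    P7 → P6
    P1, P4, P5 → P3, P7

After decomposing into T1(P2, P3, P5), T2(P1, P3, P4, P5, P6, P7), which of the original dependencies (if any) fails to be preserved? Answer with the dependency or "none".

Check P2, P3 → P1: no single fragment contains all of {P1, P2, P3}, and the restricted closure of {P2, P3} across the fragments never reaches {P1}.
P4 → P5 is preserved.
P6 → P5 is preserved.
P7 → P6 is preserved.
P1, P4, P5 → P3, P7 is preserved.

P2, P3 → P1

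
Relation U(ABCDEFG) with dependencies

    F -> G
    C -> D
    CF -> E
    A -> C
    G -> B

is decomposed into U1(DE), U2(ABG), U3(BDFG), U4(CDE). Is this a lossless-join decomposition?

Chase test. Columns are ABCDEFG; row i has aⱼ where attribute j ∈ Ui, else bᵢⱼ.
Initial tableau (one row per fragment):
  row 1: b11 b12 b13 a4 a5 b16 b17
  row 2: a1 a2 b23 b24 b25 b26 a7
  row 3: b31 a2 b33 a4 b35 a6 a7
  row 4: b41 b42 a3 a4 a5 b46 b47
No row becomes fully distinguished — the join is lossy.

No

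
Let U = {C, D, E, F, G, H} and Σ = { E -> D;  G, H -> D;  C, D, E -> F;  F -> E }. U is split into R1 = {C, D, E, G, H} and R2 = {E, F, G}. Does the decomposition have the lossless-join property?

No

Common attributes: R1 ∩ R2 = {E, G}.
Closure of {E, G}: E → D applies, adding D. So (E, G)⁺ = {D, E, G}.
The closure contains neither all of R1 = {C, D, E, G, H} nor all of R2 = {E, F, G}, so the common attributes are not a superkey of either fragment. The join is lossy.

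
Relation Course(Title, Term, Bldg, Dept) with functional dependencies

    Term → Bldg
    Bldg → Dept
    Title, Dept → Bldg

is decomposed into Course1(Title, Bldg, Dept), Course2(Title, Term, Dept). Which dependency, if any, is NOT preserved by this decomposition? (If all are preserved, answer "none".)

Check Term → Bldg: no single fragment contains all of {Term, Bldg}, and the restricted closure of {Term} across the fragments never reaches {Bldg}.
Bldg → Dept is preserved.
Title, Dept → Bldg is preserved.

Term → Bldg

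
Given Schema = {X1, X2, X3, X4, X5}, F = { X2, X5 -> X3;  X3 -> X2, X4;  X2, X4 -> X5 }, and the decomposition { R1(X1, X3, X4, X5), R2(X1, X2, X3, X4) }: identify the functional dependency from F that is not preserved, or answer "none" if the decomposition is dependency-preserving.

Check X2, X5 → X3: no single fragment contains all of {X2, X3, X5}, and the restricted closure of {X2, X5} across the fragments never reaches {X3}.
X3 → X2, X4 is preserved.
X2, X4 → X5 is preserved.

X2, X5 -> X3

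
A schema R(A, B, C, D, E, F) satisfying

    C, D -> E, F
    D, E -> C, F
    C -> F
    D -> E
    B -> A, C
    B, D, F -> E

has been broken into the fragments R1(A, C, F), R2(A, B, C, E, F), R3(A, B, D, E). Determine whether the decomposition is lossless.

Chase test. Columns are A, B, C, D, E, F; row i has aⱼ where attribute j ∈ Ri, else bᵢⱼ.
Initial tableau (one row per fragment):
  row 1: a1 b12 a3 b14 b15 a6
  row 2: a1 a2 a3 b24 a5 a6
  row 3: a1 a2 b33 a4 a5 b36
Rows 2 and 3 agree on B; apply B→A, C and equate their A, C entries.
Rows 1 and 3 agree on C; apply C→F and equate their F entries.
Row 3 is now all distinguished symbols — the join is lossless.

Yes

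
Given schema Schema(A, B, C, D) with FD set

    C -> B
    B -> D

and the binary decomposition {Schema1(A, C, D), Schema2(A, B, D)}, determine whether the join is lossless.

Common attributes: Schema1 ∩ Schema2 = {A, D}.
No dependency enlarges {A, D}, so (A, D)⁺ = {A, D}.
The closure contains neither all of Schema1 = {A, C, D} nor all of Schema2 = {A, B, D}, so the common attributes are not a superkey of either fragment. The join is lossy.

No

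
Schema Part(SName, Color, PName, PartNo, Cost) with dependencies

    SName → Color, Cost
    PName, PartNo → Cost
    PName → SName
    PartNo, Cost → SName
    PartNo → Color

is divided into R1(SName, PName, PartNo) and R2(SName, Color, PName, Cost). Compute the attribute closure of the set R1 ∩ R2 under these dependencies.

SName, Color, PName, Cost

R1 ∩ R2 = {SName, PName}.
SName → Color, Cost applies, adding Color, Cost
Closure: {SName, Color, PName, Cost}.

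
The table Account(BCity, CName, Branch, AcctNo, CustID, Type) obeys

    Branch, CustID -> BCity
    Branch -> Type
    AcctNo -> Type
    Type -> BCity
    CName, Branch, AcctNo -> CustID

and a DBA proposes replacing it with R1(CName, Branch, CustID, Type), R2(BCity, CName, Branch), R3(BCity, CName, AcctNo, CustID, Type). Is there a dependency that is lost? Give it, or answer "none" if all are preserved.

CName, Branch, AcctNo -> CustID

Check CName, Branch, AcctNo → CustID: no single fragment contains all of {CName, Branch, AcctNo, CustID}, and the restricted closure of {CName, Branch, AcctNo} across the fragments never reaches {CustID}.
Branch, CustID → BCity is preserved.
Branch → Type is preserved.
AcctNo → Type is preserved.
Type → BCity is preserved.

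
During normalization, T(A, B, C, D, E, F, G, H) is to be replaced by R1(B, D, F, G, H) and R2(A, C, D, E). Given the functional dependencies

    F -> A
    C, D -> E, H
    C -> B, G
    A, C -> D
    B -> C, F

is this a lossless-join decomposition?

Common attributes: R1 ∩ R2 = {D}.
No dependency enlarges {D}, so (D)⁺ = {D}.
The closure contains neither all of R1 = {B, D, F, G, H} nor all of R2 = {A, C, D, E}, so the common attributes are not a superkey of either fragment. The join is lossy.

No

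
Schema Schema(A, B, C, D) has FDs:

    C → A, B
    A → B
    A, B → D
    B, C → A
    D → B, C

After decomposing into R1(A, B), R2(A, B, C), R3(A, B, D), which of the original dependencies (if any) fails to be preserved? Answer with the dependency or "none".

none

C → A, B lies within R2.
A → B lies within R1.
A, B → D lies within R3.
B, C → A lies within R2.
D → B, C: restricted closure across fragments reaches B, C.
Every dependency is enforceable on the fragments, so the decomposition is dependency-preserving.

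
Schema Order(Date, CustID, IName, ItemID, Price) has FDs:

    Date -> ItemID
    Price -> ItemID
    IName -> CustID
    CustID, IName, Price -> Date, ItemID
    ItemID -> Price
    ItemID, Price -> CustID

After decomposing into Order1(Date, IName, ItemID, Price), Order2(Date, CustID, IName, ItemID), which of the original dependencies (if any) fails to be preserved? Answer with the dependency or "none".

none

Date → ItemID lies within Order1.
Price → ItemID lies within Order1.
IName → CustID lies within Order2.
CustID, IName, Price → Date, ItemID: restricted closure across fragments reaches Date, ItemID.
ItemID → Price lies within Order1.
ItemID, Price → CustID: restricted closure across fragments reaches CustID.
Every dependency is enforceable on the fragments, so the decomposition is dependency-preserving.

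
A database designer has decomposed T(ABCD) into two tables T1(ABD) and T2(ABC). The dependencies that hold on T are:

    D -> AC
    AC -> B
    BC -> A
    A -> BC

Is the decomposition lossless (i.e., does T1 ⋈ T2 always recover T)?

Yes

Common attributes: T1 ∩ T2 = {AB}.
Closure of {AB}: A → BC applies, adding C. So (AB)⁺ = {ABC}.
This closure contains every attribute of T2, so T1 ∩ T2 → T2. The join is lossless.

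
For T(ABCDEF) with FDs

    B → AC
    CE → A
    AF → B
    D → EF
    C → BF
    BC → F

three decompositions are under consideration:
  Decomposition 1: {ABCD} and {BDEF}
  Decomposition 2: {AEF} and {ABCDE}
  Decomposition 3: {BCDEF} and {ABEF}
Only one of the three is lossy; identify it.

Decomposition 1: common = {BD}, closure = {ABCDEF} → lossless.
Decomposition 2: common = {AE}, closure = {AE} → lossy.
Decomposition 3: common = {BEF}, closure = {ABCEF} → lossless.

Decomposition 2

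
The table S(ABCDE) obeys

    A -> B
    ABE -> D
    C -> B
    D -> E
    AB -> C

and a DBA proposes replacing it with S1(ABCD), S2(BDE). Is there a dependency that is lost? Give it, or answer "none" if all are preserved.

Check ABE → D: no single fragment contains all of {ABDE}, and the restricted closure of {ABE} across the fragments never reaches {D}.
A → B is preserved.
C → B is preserved.
D → E is preserved.
AB → C is preserved.

ABE -> D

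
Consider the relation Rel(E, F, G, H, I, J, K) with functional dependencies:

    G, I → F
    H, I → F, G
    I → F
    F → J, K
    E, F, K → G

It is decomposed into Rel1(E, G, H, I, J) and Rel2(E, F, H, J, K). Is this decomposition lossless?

No

Common attributes: Rel1 ∩ Rel2 = {E, H, J}.
No dependency enlarges {E, H, J}, so (E, H, J)⁺ = {E, H, J}.
The closure contains neither all of Rel1 = {E, G, H, I, J} nor all of Rel2 = {E, F, H, J, K}, so the common attributes are not a superkey of either fragment. The join is lossy.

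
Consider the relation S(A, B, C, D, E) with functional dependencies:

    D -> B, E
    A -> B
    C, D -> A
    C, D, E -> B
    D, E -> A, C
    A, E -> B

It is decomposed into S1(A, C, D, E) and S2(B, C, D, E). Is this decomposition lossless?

Yes

Common attributes: S1 ∩ S2 = {C, D, E}.
Closure of {C, D, E}: D → B, E applies, adding B; C, D → A applies, adding A. So (C, D, E)⁺ = {A, B, C, D, E}.
This closure contains every attribute of S1, so S1 ∩ S2 → S1. The join is lossless.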